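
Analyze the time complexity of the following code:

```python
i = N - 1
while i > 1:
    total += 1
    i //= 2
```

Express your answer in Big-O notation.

Time complexity: O(log n).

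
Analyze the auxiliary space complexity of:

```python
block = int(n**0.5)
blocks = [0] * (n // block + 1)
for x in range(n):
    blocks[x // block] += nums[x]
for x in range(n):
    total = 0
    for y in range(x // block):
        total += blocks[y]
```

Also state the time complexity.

Space complexity: O(sqrt(n)).
Storage scales with sqrt(n).
Time complexity: O(n * sqrt(n)).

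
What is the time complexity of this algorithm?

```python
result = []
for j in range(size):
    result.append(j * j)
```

Time complexity: O(n).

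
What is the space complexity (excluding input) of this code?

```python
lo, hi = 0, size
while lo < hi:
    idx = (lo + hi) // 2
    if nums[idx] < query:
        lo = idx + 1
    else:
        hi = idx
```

Space complexity: O(1).
Only a constant amount of auxiliary storage is used; nothing grows with n.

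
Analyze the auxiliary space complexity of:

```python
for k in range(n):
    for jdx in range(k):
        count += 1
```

Space complexity: O(1).
Only a constant amount of auxiliary storage is used; nothing grows with n.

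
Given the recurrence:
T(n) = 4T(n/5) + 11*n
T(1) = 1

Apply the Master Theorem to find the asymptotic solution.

a=4, b=5, f(n)=11*n. log_5(4) = 0.8614 < 1. Case 3: T(n) = O(n).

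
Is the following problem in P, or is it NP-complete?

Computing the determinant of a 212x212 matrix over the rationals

This problem is in P: Gaussian elimination runs in O(n^3).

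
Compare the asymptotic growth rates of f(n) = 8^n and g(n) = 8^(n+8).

f(n) = 8^n and g(n) = 8^(n+8) are Theta of each other: 8^(n+8) = 8^8 * 8^n = Theta(8^n).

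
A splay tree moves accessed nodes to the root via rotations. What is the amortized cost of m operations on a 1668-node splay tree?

Using a potential function Phi = sum of log(size of subtree) for each node, each splay operation has amortized cost O(log n) where n = 1668. Bad individual operations (O(n)) are offset by decreased potential.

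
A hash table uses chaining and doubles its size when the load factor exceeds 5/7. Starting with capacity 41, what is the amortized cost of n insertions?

Rehashing occurs when load exceeds 5/7. Total rehash cost is geometric series summing to O(n). Each insertion itself is O(1). Amortized: O(1).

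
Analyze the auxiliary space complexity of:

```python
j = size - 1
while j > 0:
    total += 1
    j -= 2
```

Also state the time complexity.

Space complexity: O(1).
Only a constant amount of auxiliary storage is used; nothing grows with n.
Time complexity: O(n).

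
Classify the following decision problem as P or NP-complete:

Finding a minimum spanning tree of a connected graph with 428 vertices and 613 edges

This problem is in P: Kruskal's / Prim's algorithms run in polynomial time.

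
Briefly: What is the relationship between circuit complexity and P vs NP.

A language is in P iff it has polynomial-size uniform circuit families. P/poly contains all languages decidable by polynomial-size circuits (even non-uniform). If NP is not in P/poly, then P != NP. Proving super-polynomial circuit lower bounds for an NP problem would separate P from NP.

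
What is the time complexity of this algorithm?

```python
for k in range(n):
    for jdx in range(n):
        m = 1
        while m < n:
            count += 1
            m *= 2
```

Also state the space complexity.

Time complexity: O(n^2 log n).
Space complexity: O(1).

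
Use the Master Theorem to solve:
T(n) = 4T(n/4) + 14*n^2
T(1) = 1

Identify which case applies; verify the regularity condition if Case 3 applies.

a=4, b=4, f(n)=14*n^2.
log_4(4) = 1 < 2.
f(n) = Omega(n^(1+epsilon)) for some epsilon > 0, so Case 3 is the candidate.
Regularity: a*f(n/b) = 4*14*(n/4)^2 = (4/16)*14*n^2 <= c*f(n) with c = 4/16 < 1. Satisfied.
Case 3: T(n) = Theta(n^2).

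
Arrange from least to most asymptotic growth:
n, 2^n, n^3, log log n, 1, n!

Ordered by growth rate: 1 < log log n < n < n^3 < 2^n < n!.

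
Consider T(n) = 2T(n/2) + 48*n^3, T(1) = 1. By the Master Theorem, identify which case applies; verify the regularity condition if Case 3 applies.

a=2, b=2, f(n)=48*n^3.
log_2(2) = 1 < 3.
f(n) = Omega(n^(1+epsilon)) for some epsilon > 0, so Case 3 is the candidate.
Regularity: a*f(n/b) = 2*48*(n/2)^3 = (2/8)*48*n^3 <= c*f(n) with c = 2/8 < 1. Satisfied.
Case 3: T(n) = Theta(n^3).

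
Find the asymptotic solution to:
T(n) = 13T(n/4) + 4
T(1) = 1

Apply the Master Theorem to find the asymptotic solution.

a=13, b=4, f(n)=4. log_4(13) = 1.85. Case 1 of Master Theorem: T(n) = O(n^1.85).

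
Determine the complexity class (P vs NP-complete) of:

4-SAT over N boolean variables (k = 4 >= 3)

This problem is NP-complete: 3-SAT is NP-complete (Cook-Levin); k-SAT for k>=3 reduces from 3-SAT.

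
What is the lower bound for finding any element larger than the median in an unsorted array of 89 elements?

To find an element larger than the median of 89 elements, we must see Omega(n) elements. Without seeing enough elements, an adversary can make any unseen element the median.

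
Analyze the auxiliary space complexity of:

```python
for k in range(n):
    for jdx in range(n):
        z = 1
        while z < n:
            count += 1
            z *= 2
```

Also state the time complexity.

Space complexity: O(1).
Only a constant amount of auxiliary storage is used; nothing grows with n.
Time complexity: O(n^2 log n).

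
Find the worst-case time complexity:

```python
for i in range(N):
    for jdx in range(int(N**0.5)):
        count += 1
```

Time complexity: O(n * sqrt(n)).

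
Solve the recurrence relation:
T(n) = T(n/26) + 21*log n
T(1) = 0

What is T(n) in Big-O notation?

Each of the log_26(n) levels adds O(log n). T(n) = O(log^2 n).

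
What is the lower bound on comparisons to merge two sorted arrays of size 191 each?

To merge two sorted arrays of size 191, we need at least 381 comparisons in the worst case. An adversary can force every element to be compared.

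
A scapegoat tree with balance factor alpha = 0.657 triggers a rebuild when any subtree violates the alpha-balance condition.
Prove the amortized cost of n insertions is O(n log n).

Define potential Phi = c * sum of |size(left(v)) - size(right(v))| over all nodes. An insertion at depth d costs O(d) = O(log n) and increases Phi by O(log n). When a rebuild of subtree of size s occurs, it costs O(s) but reduces Phi by Omega(s). With alpha = 0.657, between rebuilds Omega(s) insertions must occur. Amortized cost per insertion: O(log n).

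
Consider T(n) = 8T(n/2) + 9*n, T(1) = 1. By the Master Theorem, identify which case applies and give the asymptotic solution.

a=8, b=2, f(n)=9*n.
log_2(8) = 3 > 1.
Since f(n) = O(n^1) is polynomially smaller than n^3, Case 1 applies.
T(n) = Theta(n^3).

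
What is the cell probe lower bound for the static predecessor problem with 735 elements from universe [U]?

The Patrascu-Thorup lower bound shows any data structure on n = 735 elements using O(n * polylog(n)) space requires Omega(log log U) query time. van Emde Boas trees achieve O(log log U) with O(U) space.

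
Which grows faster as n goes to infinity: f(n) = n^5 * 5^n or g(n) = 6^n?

g(n) = 6^n grows faster: 6^n / (n^5 5^n) = (6/5)^n / n^5 -> infinity since 6/5 > 1.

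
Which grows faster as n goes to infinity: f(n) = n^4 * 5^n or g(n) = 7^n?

g(n) = 7^n grows faster: 7^n / (n^4 5^n) = (7/5)^n / n^4 -> infinity since 7/5 > 1.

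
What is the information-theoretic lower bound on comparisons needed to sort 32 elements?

There are 32! = 263130836933693530167218012160000000 possible orderings. Each comparison gives 1 bit. We need at least ceil(log_2(263130836933693530167218012160000000)) = 118 comparisons.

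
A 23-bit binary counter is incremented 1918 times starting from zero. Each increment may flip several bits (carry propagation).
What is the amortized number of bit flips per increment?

Bit i flips on every 2^i-th increment, so over 1918 increments bit i flips floor(1918/2^i) times. Summing over i: total flips < 2 * 1918. Amortized: < 2 = O(1) per increment.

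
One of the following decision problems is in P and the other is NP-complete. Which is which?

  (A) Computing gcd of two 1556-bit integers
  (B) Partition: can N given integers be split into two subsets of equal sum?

(A) is P: the Euclidean algorithm runs in polynomial time in the bit-length.
(B) is NP-complete: Subset Sum reduces to it (one of Karp's 21 NP-complete problems).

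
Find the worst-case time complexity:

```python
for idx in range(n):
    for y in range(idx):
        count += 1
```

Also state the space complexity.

Time complexity: O(n^2).
Space complexity: O(1).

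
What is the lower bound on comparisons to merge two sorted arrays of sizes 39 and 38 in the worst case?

Adversary: with |39 - 38| <= 1 the inputs can be fully interleaved so that every adjacent pair in the merged output comes from different arrays. Then each of the 76 adjacent pairs must be directly compared, or the algorithm cannot determine their relative order. Standard merge meets this bound.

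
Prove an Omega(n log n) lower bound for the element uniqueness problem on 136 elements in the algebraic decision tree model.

In the algebraic decision tree model, element uniqueness on 136 elements is equivalent to determining which cell of an arrangement of C(136,2) = 9180 hyperplanes x_i = x_j contains the input point. Ben-Or's theorem shows this requires Omega(n log n).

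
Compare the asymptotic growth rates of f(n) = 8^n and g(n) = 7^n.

f(n) = 8^n grows faster: (8/7)^n -> infinity since 8/7 > 1.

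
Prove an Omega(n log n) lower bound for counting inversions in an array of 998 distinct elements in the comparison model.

Decision-tree argument: at any leaf, the comparisons made (with transitivity) must totally order all 998 elements -- otherwise some pair (i,j) is unordered, and an adversary can present two inputs agreeing on every comparison made but with that pair flipped, changing the inversion count by 1, so the leaf's output is wrong on one of them. Hence the tree has >= 998! leaves and height >= log_2(998!) = Omega(n log n). Modified merge sort achieves O(n log n).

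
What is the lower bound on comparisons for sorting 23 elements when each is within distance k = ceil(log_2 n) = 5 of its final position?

Partition the 23 positions into floor(n/k) blocks of k = 5 consecutive positions; any permutation within a block keeps every element within k of its final position, so there are at least (k!)^(n/k) distinguishable inputs. Lower bound: log_2((k!)^(n/k)) = (n/k) * log_2(k!) = Theta(n log k); with k = ceil(log_2 n), this is Omega(n log log n).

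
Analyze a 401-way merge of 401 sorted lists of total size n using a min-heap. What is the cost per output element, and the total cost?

Maintain a min-heap of size 401 holding the current head of each list. Each output step does one extract-min (O(log 401)) and one insert of that list's next element (O(log 401)). Each of the n elements passes through the heap exactly once, so the total cost is O(n log 401), i.e. O(log 401) per output element.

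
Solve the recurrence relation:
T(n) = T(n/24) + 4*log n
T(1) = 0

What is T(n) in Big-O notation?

Each of the log_24(n) levels adds O(log n). T(n) = O(log^2 n).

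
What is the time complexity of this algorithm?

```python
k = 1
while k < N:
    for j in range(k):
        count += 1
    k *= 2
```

Time complexity: O(n).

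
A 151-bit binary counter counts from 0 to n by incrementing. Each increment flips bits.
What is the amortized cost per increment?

Bit i flips every 2^i increments. Total flips over n increments: sum_{i=0}^{151} n/2^i < 2n. Amortized cost: 2n/n = O(1).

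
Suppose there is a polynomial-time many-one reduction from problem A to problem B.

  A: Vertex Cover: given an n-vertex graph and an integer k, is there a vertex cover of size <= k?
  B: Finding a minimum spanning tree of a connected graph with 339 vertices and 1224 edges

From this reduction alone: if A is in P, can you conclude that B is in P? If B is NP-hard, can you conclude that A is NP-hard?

A poly-time reduction A <=_p B transfers tractability DOWN (B easy => A easy) and hardness UP (A hard => B hard), not the reverse.
From A in P, the reduction alone does NOT give B in P: any problem in P trivially reduces to SAT, yet SAT is not known to be in P.
From B NP-hard, the reduction alone does NOT give A NP-hard: again, easy problems reduce to hard ones.
(Here in fact A is NP-complete and B is in P, so no such reduction is known -- its existence would imply P = NP; the analysis concerns only what the assumed reduction would or would not let you conclude.)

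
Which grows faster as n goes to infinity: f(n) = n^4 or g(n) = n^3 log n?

f(n) = n^4 grows faster: n^4 / (n^3 log n) = n/log n -> infinity.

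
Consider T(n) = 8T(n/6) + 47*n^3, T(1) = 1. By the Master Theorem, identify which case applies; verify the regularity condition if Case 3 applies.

a=8, b=6, f(n)=47*n^3.
log_6(8) = 1.161 < 3.
f(n) = Omega(n^(1.161+epsilon)) for some epsilon > 0, so Case 3 is the candidate.
Regularity: a*f(n/b) = 8*47*(n/6)^3 = (8/216)*47*n^3 <= c*f(n) with c = 8/216 < 1. Satisfied.
Case 3: T(n) = Theta(n^3).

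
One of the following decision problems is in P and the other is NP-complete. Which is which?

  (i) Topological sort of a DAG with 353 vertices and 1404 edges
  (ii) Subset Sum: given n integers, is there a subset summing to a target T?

(i) is P: DFS-based topological sort runs in O(V+E).
(ii) is NP-complete: one of Karp's 21 NP-complete problems.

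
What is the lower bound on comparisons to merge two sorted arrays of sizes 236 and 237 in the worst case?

Adversary: with |236 - 237| <= 1 the inputs can be fully interleaved so that every adjacent pair in the merged output comes from different arrays. Then each of the 472 adjacent pairs must be directly compared, or the algorithm cannot determine their relative order. Standard merge meets this bound.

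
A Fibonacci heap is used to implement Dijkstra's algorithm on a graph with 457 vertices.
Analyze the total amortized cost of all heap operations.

Dijkstra performs 457 insert, 457 extract-min, and at most E decrease-key operations. With Fibonacci heap: insert O(1) amortized, extract-min O(log n) amortized, decrease-key O(1) amortized. Total with n = 457: O(n * 1 + n * log n + E * 1) = O(n log n + E).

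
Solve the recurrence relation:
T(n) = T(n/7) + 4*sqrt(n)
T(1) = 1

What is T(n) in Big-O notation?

Each level contributes sqrt(n/7^k). Geometric series with ratio 1/sqrt(7) < 1 sums to O(sqrt(n)).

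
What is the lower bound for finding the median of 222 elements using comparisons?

To find the median of 222 elements, every element must be compared at least once, so the lower bound is Omega(n). The BFPRT algorithm achieves O(n), making this tight.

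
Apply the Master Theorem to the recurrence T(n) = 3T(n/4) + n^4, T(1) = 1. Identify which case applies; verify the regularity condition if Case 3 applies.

a=3, b=4, f(n)=n^4.
log_4(3) = 0.7925 < 4.
f(n) = Omega(n^(0.7925+epsilon)) for some epsilon > 0, so Case 3 is the candidate.
Regularity: a*f(n/b) = 3*1*(n/4)^4 = (3/256)*1*n^4 <= c*f(n) with c = 3/256 < 1. Satisfied.
Case 3: T(n) = Theta(n^4).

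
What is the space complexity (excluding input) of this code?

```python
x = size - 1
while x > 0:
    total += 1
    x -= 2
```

Space complexity: O(1).
Only a constant amount of auxiliary storage is used; nothing grows with n.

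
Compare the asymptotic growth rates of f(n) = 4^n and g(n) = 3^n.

f(n) = 4^n grows faster: (4/3)^n -> infinity since 4/3 > 1.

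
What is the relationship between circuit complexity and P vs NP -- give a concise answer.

A language is in P iff it has polynomial-size uniform circuit families. P/poly contains all languages decidable by polynomial-size circuits (even non-uniform). If NP is not in P/poly, then P != NP. Proving super-polynomial circuit lower bounds for an NP problem would separate P from NP.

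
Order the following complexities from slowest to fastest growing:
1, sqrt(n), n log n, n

Ordered by growth rate: 1 < sqrt(n) < n < n log n.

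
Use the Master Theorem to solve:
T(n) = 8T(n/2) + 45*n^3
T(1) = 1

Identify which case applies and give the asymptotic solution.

a=8, b=2, f(n)=45*n^3.
log_2(8) = 3, so n^(log_b(a)) = n^3.
f(n) = Theta(n^3), so Case 2 applies.
T(n) = Theta(n^3 log n).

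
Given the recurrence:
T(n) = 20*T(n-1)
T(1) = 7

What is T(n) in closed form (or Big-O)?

Each step multiplies by 20. T(n) = T(1)*20^(n-1) = 7*20^(n-1).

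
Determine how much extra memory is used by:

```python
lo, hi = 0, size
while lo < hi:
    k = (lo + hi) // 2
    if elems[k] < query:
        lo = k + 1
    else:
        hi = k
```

Space complexity: O(1).
Only a constant amount of auxiliary storage is used; nothing grows with n.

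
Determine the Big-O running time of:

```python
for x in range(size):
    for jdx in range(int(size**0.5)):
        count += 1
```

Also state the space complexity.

Time complexity: O(n * sqrt(n)).
Space complexity: O(1).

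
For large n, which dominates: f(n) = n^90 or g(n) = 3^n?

g(n) = 3^n grows faster: any exponential with base > 1 dominates every polynomial.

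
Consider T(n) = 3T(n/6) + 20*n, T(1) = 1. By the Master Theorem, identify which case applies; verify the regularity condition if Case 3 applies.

a=3, b=6, f(n)=20*n.
log_6(3) = 0.6131 < 1.
f(n) = Omega(n^(0.6131+epsilon)) for some epsilon > 0, so Case 3 is the candidate.
Regularity: a*f(n/b) = 3*20*(n/6)^1 = (3/6)*20*n^1 <= c*f(n) with c = 3/6 < 1. Satisfied.
Case 3: T(n) = Theta(n).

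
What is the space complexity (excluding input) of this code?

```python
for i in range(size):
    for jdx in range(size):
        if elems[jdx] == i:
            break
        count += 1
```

Space complexity: O(1).
Only a constant amount of auxiliary storage is used; nothing grows with n.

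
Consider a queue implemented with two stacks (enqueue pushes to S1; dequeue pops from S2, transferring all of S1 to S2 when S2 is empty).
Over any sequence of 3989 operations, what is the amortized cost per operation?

Each element is pushed to S1 once, popped once, pushed to S2 once, and popped once: 4 unit operations over its lifetime. Over 3989 operations the total work is O(3989). Amortized O(1) per enqueue/dequeue.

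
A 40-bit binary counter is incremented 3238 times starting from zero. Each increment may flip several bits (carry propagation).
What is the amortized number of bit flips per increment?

Bit i flips on every 2^i-th increment, so over 3238 increments bit i flips floor(3238/2^i) times. Summing over i: total flips < 2 * 3238. Amortized: < 2 = O(1) per increment.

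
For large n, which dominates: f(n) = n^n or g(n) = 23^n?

f(n) = n^n grows faster: n^n / 23^n = (n/23)^n -> infinity once n > 23.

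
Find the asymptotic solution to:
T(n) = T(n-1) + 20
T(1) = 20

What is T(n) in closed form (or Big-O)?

Unrolling: T(n) = T(n-1) + 20 = T(n-2) + 2*20 = ... = T(1) + (n-1)*20 = 20 + (n-1)*20 = 20n.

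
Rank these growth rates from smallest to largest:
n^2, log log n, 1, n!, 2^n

Ordered by growth rate: 1 < log log n < n^2 < 2^n < n!.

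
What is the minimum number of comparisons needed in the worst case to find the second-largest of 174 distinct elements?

Lower bound: finding the max needs 174-1 comparisons. By the adversary weight-doubling argument, the max must personally win >= ceil(log_2(174)) = 8 comparisons; the 2nd-largest is among those 8 losers, needing 8-1 more comparisons. Total >= 174-1 + 8-1 = 180. A balanced knockout tournament achieves this.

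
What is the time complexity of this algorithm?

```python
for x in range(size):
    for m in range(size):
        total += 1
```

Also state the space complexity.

Time complexity: O(n^2).
Space complexity: O(1).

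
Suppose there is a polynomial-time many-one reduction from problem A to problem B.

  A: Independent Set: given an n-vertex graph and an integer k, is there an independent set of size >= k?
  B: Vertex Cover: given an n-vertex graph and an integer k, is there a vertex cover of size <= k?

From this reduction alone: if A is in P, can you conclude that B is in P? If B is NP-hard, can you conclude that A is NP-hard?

A poly-time reduction A <=_p B transfers tractability DOWN (B easy => A easy) and hardness UP (A hard => B hard), not the reverse.
From A in P, the reduction alone does NOT give B in P: any problem in P trivially reduces to SAT, yet SAT is not known to be in P.
From B NP-hard, the reduction alone does NOT give A NP-hard: again, easy problems reduce to hard ones.
(Here in fact A is NP-complete and B is NP-complete.)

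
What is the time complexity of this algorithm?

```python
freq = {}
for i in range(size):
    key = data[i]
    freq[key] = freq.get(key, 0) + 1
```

Time complexity: O(n).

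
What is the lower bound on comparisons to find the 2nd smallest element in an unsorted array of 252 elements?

Finding the 2nd smallest of 252 elements requires Omega(n) comparisons. Every element must participate in at least one comparison; otherwise it could be the 2nd smallest.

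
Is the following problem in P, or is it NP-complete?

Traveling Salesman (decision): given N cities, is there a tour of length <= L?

This problem is NP-complete: reduces from Hamiltonian Cycle.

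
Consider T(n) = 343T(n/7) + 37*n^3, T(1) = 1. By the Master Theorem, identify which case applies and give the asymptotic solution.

a=343, b=7, f(n)=37*n^3.
log_7(343) = 3, so n^(log_b(a)) = n^3.
f(n) = Theta(n^3), so Case 2 applies.
T(n) = Theta(n^3 log n).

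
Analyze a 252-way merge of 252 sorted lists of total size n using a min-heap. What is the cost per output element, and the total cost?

Maintain a min-heap of size 252 holding the current head of each list. Each output step does one extract-min (O(log 252)) and one insert of that list's next element (O(log 252)). Each of the n elements passes through the heap exactly once, so the total cost is O(n log 252), i.e. O(log 252) per output element.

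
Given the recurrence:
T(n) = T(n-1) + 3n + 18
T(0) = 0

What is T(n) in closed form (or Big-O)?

Dominant term in sum is 3*sum(i, i=1..n) = 3*n*(n+1)/2 = O(n^2).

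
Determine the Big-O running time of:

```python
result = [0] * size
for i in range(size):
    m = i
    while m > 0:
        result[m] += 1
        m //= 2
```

Time complexity: O(n log n).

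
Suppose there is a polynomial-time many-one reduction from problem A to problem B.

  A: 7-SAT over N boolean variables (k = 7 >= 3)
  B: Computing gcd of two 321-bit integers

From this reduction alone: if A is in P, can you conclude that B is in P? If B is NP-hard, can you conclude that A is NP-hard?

A poly-time reduction A <=_p B transfers tractability DOWN (B easy => A easy) and hardness UP (A hard => B hard), not the reverse.
From A in P, the reduction alone does NOT give B in P: any problem in P trivially reduces to SAT, yet SAT is not known to be in P.
From B NP-hard, the reduction alone does NOT give A NP-hard: again, easy problems reduce to hard ones.
(Here in fact A is NP-complete and B is in P, so no such reduction is known -- its existence would imply P = NP; the analysis concerns only what the assumed reduction would or would not let you conclude.)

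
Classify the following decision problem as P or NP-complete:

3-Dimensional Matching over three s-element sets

This problem is NP-complete: one of Karp's 21 NP-complete problems.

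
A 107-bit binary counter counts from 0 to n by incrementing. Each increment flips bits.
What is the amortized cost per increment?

Bit i flips every 2^i increments. Total flips over n increments: sum_{i=0}^{107} n/2^i < 2n. Amortized cost: 2n/n = O(1).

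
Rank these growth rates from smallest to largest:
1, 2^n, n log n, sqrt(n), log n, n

Ordered by growth rate: 1 < log n < sqrt(n) < n < n log n < 2^n.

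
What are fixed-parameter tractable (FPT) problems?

A problem parameterized by k is FPT if it can be solved in time f(k) * n^O(1), where f is any computable function of k alone. Vertex Cover parameterized by solution size k is FPT: O(2^k * n). The W-hierarchy (W[1], W[2], ...) classifies parameterized problems by hardness; Clique parameterized by clique size is W[1]-complete.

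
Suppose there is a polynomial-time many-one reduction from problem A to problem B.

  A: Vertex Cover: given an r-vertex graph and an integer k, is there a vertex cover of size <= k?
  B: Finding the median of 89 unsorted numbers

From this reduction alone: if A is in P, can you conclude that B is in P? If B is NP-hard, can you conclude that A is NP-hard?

A poly-time reduction A <=_p B transfers tractability DOWN (B easy => A easy) and hardness UP (A hard => B hard), not the reverse.
From A in P, the reduction alone does NOT give B in P: any problem in P trivially reduces to SAT, yet SAT is not known to be in P.
From B NP-hard, the reduction alone does NOT give A NP-hard: again, easy problems reduce to hard ones.
(Here in fact A is NP-complete and B is in P, so no such reduction is known -- its existence would imply P = NP; the analysis concerns only what the assumed reduction would or would not let you conclude.)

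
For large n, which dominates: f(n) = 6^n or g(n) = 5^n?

f(n) = 6^n grows faster: (6/5)^n -> infinity since 6/5 > 1.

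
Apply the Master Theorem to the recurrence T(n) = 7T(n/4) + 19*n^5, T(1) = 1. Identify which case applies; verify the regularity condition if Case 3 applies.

a=7, b=4, f(n)=19*n^5.
log_4(7) = 1.404 < 5.
f(n) = Omega(n^(1.404+epsilon)) for some epsilon > 0, so Case 3 is the candidate.
Regularity: a*f(n/b) = 7*19*(n/4)^5 = (7/1024)*19*n^5 <= c*f(n) with c = 7/1024 < 1. Satisfied.
Case 3: T(n) = Theta(n^5).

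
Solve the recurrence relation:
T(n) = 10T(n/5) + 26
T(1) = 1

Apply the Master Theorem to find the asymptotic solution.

a=10, b=5, f(n)=26. log_5(10) = 1.431. Case 1 of Master Theorem: T(n) = O(n^1.431).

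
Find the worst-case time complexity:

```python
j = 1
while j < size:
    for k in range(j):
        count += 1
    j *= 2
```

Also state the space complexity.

Time complexity: O(n).
Space complexity: O(1).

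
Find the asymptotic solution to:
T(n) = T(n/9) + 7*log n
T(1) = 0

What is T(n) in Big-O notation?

Each of the log_9(n) levels adds O(log n). T(n) = O(log^2 n).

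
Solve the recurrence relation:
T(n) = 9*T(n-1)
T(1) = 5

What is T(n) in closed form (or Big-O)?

Each step multiplies by 9. T(n) = T(1)*9^(n-1) = 5*9^(n-1).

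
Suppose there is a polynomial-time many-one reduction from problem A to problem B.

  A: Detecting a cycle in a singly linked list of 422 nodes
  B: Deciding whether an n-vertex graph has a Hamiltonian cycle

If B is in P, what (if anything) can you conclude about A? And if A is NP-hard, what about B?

A poly-time reduction A <=_p B means any A-instance can be transformed to a B-instance in poly time.
If B is in P: compose the reduction with B's poly-time algorithm to solve A in poly time, so A is in P.
If A is NP-hard: every NP problem reduces to A, which reduces to B; composing reductions, every NP problem reduces to B, so B is NP-hard.
(Here in fact A is P and B is NP-complete.)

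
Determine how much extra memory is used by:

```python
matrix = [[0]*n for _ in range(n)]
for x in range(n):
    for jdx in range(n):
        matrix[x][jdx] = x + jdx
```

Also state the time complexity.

Space complexity: O(n^2).
A 2D structure of size n x n is allocated.
Time complexity: O(n^2).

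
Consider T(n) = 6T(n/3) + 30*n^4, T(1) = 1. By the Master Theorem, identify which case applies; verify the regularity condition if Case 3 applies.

a=6, b=3, f(n)=30*n^4.
log_3(6) = 1.631 < 4.
f(n) = Omega(n^(1.631+epsilon)) for some epsilon > 0, so Case 3 is the candidate.
Regularity: a*f(n/b) = 6*30*(n/3)^4 = (6/81)*30*n^4 <= c*f(n) with c = 6/81 < 1. Satisfied.
Case 3: T(n) = Theta(n^4).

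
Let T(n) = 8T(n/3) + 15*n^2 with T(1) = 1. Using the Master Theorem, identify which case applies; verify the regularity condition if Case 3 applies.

a=8, b=3, f(n)=15*n^2.
log_3(8) = 1.893 < 2.
f(n) = Omega(n^(1.893+epsilon)) for some epsilon > 0, so Case 3 is the candidate.
Regularity: a*f(n/b) = 8*15*(n/3)^2 = (8/9)*15*n^2 <= c*f(n) with c = 8/9 < 1. Satisfied.
Case 3: T(n) = Theta(n^2).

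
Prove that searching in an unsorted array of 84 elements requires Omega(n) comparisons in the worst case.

An adversary can always place the target in the last position checked. Until all 84 positions are examined, the target might be in any unchecked position. Therefore 84 comparisons are necessary.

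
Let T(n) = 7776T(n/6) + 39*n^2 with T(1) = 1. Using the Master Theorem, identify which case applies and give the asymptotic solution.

a=7776, b=6, f(n)=39*n^2.
log_6(7776) = 5 > 2.
Since f(n) = O(n^2) is polynomially smaller than n^5, Case 1 applies.
T(n) = Theta(n^5).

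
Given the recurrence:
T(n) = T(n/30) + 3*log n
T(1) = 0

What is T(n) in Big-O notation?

Each of the log_30(n) levels adds O(log n). T(n) = O(log^2 n).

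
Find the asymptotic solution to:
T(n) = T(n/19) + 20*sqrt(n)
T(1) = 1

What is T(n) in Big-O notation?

Each level contributes sqrt(n/19^k). Geometric series with ratio 1/sqrt(19) < 1 sums to O(sqrt(n)).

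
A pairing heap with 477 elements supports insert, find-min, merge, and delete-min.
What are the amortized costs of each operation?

Pairing heaps are self-adjusting heap-ordered trees. Insert and merge link two roots: O(1). Find-min reads the root: O(1). Delete-min removes the root, then pairs children in two passes; amortized cost is O(log 477) = O(log n).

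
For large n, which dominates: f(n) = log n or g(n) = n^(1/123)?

g(n) = n^(1/123) grows faster: any positive power of n dominates log n.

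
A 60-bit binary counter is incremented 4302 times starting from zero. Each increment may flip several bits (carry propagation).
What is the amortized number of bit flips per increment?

Bit i flips on every 2^i-th increment, so over 4302 increments bit i flips floor(4302/2^i) times. Summing over i: total flips < 2 * 4302. Amortized: < 2 = O(1) per increment.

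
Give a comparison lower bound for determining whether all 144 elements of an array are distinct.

In the algebraic decision-tree model, the YES region for element distinctness on 144 elements has 144! connected components (one per ordering). Ben-Or's theorem then gives a lower bound of Omega(log(n!)) = Omega(n log n).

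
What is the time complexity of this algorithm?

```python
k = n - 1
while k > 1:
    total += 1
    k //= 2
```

Time complexity: O(log n).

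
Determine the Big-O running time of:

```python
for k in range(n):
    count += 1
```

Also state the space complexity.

Time complexity: O(n).
Space complexity: O(1).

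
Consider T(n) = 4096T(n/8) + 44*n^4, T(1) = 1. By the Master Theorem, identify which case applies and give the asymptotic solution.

a=4096, b=8, f(n)=44*n^4.
log_8(4096) = 4, so n^(log_b(a)) = n^4.
f(n) = Theta(n^4), so Case 2 applies.
T(n) = Theta(n^4 log n).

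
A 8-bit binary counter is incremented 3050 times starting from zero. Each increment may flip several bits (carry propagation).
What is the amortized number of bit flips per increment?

Bit i flips on every 2^i-th increment, so over 3050 increments bit i flips floor(3050/2^i) times. Summing over i: total flips < 2 * 3050. Amortized: < 2 = O(1) per increment.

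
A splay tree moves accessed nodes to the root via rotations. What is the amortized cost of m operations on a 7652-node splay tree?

Using a potential function Phi = sum of log(size of subtree) for each node, each splay operation has amortized cost O(log n) where n = 7652. Bad individual operations (O(n)) are offset by decreased potential.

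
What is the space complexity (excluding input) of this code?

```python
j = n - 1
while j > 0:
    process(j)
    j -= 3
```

Space complexity: O(1).
Only a constant amount of auxiliary storage is used; nothing grows with n.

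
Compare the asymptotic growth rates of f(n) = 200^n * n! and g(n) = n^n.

f(n) = 200^n * n! grows faster: by Stirling n! ~ sqrt(2 pi n)(n/e)^n, so 200^n n! / n^n ~ (200/e)^n sqrt(2 pi n) -> infinity since 200/e > 1.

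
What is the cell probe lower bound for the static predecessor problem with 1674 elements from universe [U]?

The Patrascu-Thorup lower bound shows any data structure on n = 1674 elements using O(n * polylog(n)) space requires Omega(log log U) query time. van Emde Boas trees achieve O(log log U) with O(U) space.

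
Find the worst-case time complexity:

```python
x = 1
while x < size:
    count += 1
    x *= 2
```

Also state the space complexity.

Time complexity: O(log n).
Space complexity: O(1).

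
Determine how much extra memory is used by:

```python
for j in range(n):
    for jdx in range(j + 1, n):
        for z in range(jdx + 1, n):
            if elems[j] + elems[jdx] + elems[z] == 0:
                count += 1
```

Space complexity: O(1).
Only a constant amount of auxiliary storage is used; nothing grows with n.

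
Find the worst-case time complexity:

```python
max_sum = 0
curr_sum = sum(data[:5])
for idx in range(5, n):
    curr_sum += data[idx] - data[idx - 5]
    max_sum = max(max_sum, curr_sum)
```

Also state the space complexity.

Time complexity: O(n).
Space complexity: O(1).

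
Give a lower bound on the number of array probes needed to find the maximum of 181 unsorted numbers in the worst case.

Adversary: any unprobed cell could hold a value larger than everything seen so far. If fewer than 181 cells are probed, the adversary places the max in an unprobed cell. So all 181 cells must be examined; together with 181-1 comparisons this is tight.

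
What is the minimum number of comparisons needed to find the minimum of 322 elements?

Finding the minimum requires 321 comparisons, identical reasoning to finding the maximum. Each comparison eliminates one candidate.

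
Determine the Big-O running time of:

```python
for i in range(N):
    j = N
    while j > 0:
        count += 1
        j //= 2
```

Time complexity: O(n log n).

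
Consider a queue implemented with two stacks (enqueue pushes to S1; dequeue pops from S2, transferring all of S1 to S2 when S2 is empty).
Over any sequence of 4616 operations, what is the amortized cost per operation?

Each element is pushed to S1 once, popped once, pushed to S2 once, and popped once: 4 unit operations over its lifetime. Over 4616 operations the total work is O(4616). Amortized O(1) per enqueue/dequeue.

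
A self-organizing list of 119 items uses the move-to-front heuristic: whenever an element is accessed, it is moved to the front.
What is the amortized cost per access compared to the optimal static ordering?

With potential Phi = number of inversions between the MTF list and the optimal static list (at most C(119,2)), each access has amortized cost at most 2 * (cost under optimal static ordering). This is the move-to-front 2-competitiveness result.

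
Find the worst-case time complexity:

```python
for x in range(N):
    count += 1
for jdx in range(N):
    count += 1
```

Time complexity: O(n).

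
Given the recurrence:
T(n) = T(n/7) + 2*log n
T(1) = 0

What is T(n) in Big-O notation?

Each of the log_7(n) levels adds O(log n). T(n) = O(log^2 n).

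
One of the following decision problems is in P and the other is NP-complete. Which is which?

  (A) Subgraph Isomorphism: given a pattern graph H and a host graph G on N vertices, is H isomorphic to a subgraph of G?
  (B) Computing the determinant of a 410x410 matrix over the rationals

(A) is NP-complete: generalizes Clique and Hamiltonian Path (pattern size is part of the input).
(B) is P: Gaussian elimination runs in O(n^3).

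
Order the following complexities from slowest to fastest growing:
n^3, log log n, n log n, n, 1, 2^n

Ordered by growth rate: 1 < log log n < n < n log n < n^3 < 2^n.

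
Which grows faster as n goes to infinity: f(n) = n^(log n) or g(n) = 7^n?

g(n) = 7^n grows faster: take logs: log(n^(log n)) = (log n)^2, log(7^n) = n log 7; n dominates (log n)^2.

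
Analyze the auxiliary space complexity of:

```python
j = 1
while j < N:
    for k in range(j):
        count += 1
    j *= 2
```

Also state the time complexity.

Space complexity: O(1).
Only a constant amount of auxiliary storage is used; nothing grows with n.
Time complexity: O(n).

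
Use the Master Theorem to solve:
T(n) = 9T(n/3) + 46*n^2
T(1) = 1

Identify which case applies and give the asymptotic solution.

a=9, b=3, f(n)=46*n^2.
log_3(9) = 2, so n^(log_b(a)) = n^2.
f(n) = Theta(n^2), so Case 2 applies.
T(n) = Theta(n^2 log n).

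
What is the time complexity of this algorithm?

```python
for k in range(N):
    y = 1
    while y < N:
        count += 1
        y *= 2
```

Time complexity: O(n log n).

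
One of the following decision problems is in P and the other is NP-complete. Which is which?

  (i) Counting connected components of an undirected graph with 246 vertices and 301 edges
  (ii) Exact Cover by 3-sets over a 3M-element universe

(i) is P: BFS/DFS visits each vertex and edge once: O(V+E).
(ii) is NP-complete: one of Karp's 21 NP-complete problems.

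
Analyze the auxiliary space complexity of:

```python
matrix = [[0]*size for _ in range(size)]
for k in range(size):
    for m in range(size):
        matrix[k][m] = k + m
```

Space complexity: O(n^2).
A 2D structure of size n x n is allocated.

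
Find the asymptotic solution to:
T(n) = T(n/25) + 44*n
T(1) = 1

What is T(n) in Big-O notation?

Geometric series: 44*n*(1 + 1/25 + 1/25^2 + ...) = O(n). T(n) = O(n).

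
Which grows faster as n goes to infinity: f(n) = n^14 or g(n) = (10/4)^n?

g(n) = (10/4)^n grows faster: (10/4)^n is exponential with base 10/4 > 1, dominating every polynomial.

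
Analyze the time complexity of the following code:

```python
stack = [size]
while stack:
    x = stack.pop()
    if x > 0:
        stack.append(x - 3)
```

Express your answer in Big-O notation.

Time complexity: O(n).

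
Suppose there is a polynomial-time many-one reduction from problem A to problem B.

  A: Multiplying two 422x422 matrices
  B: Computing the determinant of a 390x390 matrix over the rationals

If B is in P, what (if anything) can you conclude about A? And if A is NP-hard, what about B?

A poly-time reduction A <=_p B means any A-instance can be transformed to a B-instance in poly time.
If B is in P: compose the reduction with B's poly-time algorithm to solve A in poly time, so A is in P.
If A is NP-hard: every NP problem reduces to A, which reduces to B; composing reductions, every NP problem reduces to B, so B is NP-hard.
(Here in fact A is P and B is P.)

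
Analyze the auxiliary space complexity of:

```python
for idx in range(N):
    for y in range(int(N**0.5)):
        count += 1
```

Space complexity: O(1).
Only a constant amount of auxiliary storage is used; nothing grows with n.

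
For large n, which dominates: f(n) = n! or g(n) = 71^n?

f(n) = n! grows faster: n!/71^n -> infinity by Stirling.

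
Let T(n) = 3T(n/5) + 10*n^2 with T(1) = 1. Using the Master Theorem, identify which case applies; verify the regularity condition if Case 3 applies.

a=3, b=5, f(n)=10*n^2.
log_5(3) = 0.6826 < 2.
f(n) = Omega(n^(0.6826+epsilon)) for some epsilon > 0, so Case 3 is the candidate.
Regularity: a*f(n/b) = 3*10*(n/5)^2 = (3/25)*10*n^2 <= c*f(n) with c = 3/25 < 1. Satisfied.
Case 3: T(n) = Theta(n^2).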